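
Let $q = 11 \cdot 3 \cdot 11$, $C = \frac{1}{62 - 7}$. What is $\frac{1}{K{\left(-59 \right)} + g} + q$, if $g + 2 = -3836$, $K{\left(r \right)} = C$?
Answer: $\frac{76625252}{211089} \approx 363.0$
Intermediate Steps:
$C = \frac{1}{55} \approx 0.018182$
$K{\left(r \right)} = \frac{1}{55}$
$g = -3838$ ($g = -2 - 3836 = -3838$)
$q = 363$ ($q = 33 \cdot 11 = 363$)
$\frac{1}{K{\left(-59 \right)} + g} + q = \frac{1}{\frac{1}{55} - 3838} + 363 = \frac{1}{- \frac{211089}{55}} + 363 = - \frac{55}{211089} + 363 = \frac{76625252}{211089}$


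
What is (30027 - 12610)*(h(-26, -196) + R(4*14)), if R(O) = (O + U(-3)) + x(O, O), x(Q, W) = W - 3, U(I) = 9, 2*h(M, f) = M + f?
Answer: 121919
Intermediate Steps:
h(M, f) = M/2 + f/2 (h(M, f) = (M + f)/2 = M/2 + f/2)
x(Q, W) = -3 + W
R(O) = 6 + 2*O (R(O) = (O + 9) + (-3 + O) = (9 + O) + (-3 + O) = 6 + 2*O)
(30027 - 12610)*(h(-26, -196) + R(4*14)) = (30027 - 12610)*(((½)*(-26) + (½)*(-196)) + (6 + 2*(4*14))) = 17417*((-13 - 98) + (6 + 2*56)) = 17417*(-111 + (6 + 112)) = 17417*(-111 + 118) = 17417*7 = 121919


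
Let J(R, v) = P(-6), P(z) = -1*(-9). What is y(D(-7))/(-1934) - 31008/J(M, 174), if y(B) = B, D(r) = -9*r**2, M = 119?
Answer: -19988501/5802 ≈ -3445.1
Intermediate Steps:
P(z) = 9
J(R, v) = 9
y(D(-7))/(-1934) - 31008/J(M, 174) = -9*(-7)**2/(-1934) - 31008/9 = -9*49*(-1/1934) - 31008*1/9 = -441*(-1/1934) - 10336/3 = 441/1934 - 10336/3 = -19988501/5802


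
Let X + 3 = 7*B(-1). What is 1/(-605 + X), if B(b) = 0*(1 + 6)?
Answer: -1/608 ≈ -0.0016447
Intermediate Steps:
B(b) = 0 (B(b) = 0*7 = 0)
X = -3 (X = -3 + 7*0 = -3 + 0 = -3)
1/(-605 + X) = 1/(-605 - 3) = 1/(-608) = -1/608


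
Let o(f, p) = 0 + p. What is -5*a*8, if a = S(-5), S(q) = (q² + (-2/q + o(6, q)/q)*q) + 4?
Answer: -880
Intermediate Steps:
o(f, p) = p
S(q) = 4 + q² + q*(1 - 2/q) (S(q) = (q² + (-2/q + q/q)*q) + 4 = (q² + (-2/q + 1)*q) + 4 = (q² + (1 - 2/q)*q) + 4 = (q² + q*(1 - 2/q)) + 4 = 4 + q² + q*(1 - 2/q))
a = 22 (a = 2 - 5 + (-5)² = 2 - 5 + 25 = 22)
-5*a*8 = -5*22*8 = -110*8 = -880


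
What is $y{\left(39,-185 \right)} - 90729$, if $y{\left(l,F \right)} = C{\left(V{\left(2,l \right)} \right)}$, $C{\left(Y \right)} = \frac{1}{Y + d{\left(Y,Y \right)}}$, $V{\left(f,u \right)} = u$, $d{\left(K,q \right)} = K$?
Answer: $- \frac{7076861}{78} \approx -90729.0$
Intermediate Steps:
$C{\left(Y \right)} = \frac{1}{2 Y}$ ($C{\left(Y \right)} = \frac{1}{Y + Y} = \frac{1}{2 Y}$)
$y{\left(l,F \right)} = \frac{1}{2 l}$
$y{\left(39,-185 \right)} - 90729 = \frac{1}{2 \cdot 39} - 90729 = \frac{1}{2} \cdot \frac{1}{39} - 90729 = \frac{1}{78} - 90729 = - \frac{7076861}{78}$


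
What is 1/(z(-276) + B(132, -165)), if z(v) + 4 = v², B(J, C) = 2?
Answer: 1/76174 ≈ 1.3128e-5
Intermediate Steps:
z(v) = -4 + v²
1/(z(-276) + B(132, -165)) = 1/((-4 + (-276)²) + 2) = 1/((-4 + 76176) + 2) = 1/(76172 + 2) = 1/76174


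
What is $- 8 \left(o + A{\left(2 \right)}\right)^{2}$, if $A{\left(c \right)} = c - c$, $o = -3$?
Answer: $-72$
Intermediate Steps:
$A{\left(c \right)} = 0$
$- 8 \left(o + A{\left(2 \right)}\right)^{2} = - 8 \left(-3 + 0\right)^{2} = - 8 \left(-3\right)^{2} = \left(-8\right) 9 = -72$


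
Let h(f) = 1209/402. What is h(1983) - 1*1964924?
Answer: -263299413/134 ≈ -1.9649e+6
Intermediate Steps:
h(f) = 403/134 (h(f) = 1209*(1/402) = 403/134)
h(1983) - 1*1964924 = 403/134 - 1*1964924 = 403/134 - 1964924 = -263299413/134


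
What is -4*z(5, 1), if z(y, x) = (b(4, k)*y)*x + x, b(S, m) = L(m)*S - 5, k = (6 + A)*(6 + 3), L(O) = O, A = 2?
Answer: -5664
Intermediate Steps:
k = 72 (k = (6 + 2)*(6 + 3) = 8*9 = 72)
b(S, m) = -5 + S*m (b(S, m) = m*S - 5 = S*m - 5 = -5 + S*m)
z(y, x) = x + 283*x*y (z(y, x) = ((-5 + 4*72)*y)*x + x = ((-5 + 288)*y)*x + x = (283*y)*x + x = 283*x*y + x = x + 283*x*y)
-4*z(5, 1) = -4*(1 + 283*5) = -4*(1 + 1415) = -4*1416 = -5664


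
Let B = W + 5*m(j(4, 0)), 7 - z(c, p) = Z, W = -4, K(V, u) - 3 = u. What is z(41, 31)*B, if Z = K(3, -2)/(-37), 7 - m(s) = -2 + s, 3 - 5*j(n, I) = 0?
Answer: 9880/37 ≈ 267.03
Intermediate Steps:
j(n, I) = ⅗ (j(n, I) = ⅗ - ⅕*0 = ⅗ + 0 = ⅗)
K(V, u) = 3 + u
m(s) = 9 - s (m(s) = 7 - (-2 + s) = 7 + (2 - s) = 9 - s)
Z = -1/37 (Z = (3 - 2)/(-37) = 1*(-1/37) = -1/37 ≈ -0.027027)
z(c, p) = 260/37 (z(c, p) = 7 - 1*(-1/37) = 7 + 1/37 = 260/37)
B = 38 (B = -4 + 5*(9 - 1*⅗) = -4 + 5*(9 - ⅗) = -4 + 5*(42/5) = -4 + 42 = 38)
z(41, 31)*B = (260/37)*38 = 9880/37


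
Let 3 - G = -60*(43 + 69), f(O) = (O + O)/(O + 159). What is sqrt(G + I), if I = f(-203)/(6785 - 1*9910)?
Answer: sqrt(50842665170)/2750 ≈ 81.994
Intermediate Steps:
f(O) = 2*O/(159 + O) (f(O) = (2*O)/(159 + O) = 2*O/(159 + O))
I = -203/68750 (I = (2*(-203)/(159 - 203))/(6785 - 1*9910) = (2*(-203)/(-44))/(6785 - 9910) = (2*(-203)*(-1/44))/(-3125) = (203/22)*(-1/3125) = -203/68750 ≈ -0.0029527)
G = 6723 (G = 3 - (-60)*(43 + 69) = 3 - (-60)*112 = 3 - 1*(-6720) = 3 + 6720 = 6723)
sqrt(G + I) = sqrt(6723 - 203/68750) = sqrt(462206047/68750) = sqrt(50842665170)/2750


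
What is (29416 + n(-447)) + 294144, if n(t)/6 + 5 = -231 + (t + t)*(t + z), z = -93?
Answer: 3218704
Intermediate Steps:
n(t) = -1416 + 12*t*(-93 + t) (n(t) = -30 + 6*(-231 + (t + t)*(t - 93)) = -30 + 6*(-231 + (2*t)*(-93 + t)) = -30 + 6*(-231 + 2*t*(-93 + t)) = -30 + (-1386 + 12*t*(-93 + t)) = -1416 + 12*t*(-93 + t))
(29416 + n(-447)) + 294144 = (29416 + (-1416 - 1116*(-447) + 12*(-447)²)) + 294144 = (29416 + (-1416 + 498852 + 12*199809)) + 294144 = (29416 + (-1416 + 498852 + 2397708)) + 294144 = (29416 + 2895144) + 294144 = 2924560 + 294144 = 3218704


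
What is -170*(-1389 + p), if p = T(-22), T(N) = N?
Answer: 239870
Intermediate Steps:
p = -22
-170*(-1389 + p) = -170*(-1389 - 22) = -170*(-1411) = 239870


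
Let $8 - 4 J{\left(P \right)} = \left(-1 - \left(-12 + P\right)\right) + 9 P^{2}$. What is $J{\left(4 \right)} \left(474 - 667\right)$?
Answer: $\frac{27599}{4} \approx 6899.8$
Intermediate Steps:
$J{\left(P \right)} = - \frac{3}{4} - \frac{9 P^{2}}{4} + \frac{P}{4}$ ($J{\left(P \right)} = 2 - \frac{\left(-1 - \left(-12 + P\right)\right) + 9 P^{2}}{4} = 2 - \frac{\left(11 - P\right) + 9 P^{2}}{4} = 2 - \frac{11 - P + 9 P^{2}}{4} = 2 - \left(\frac{11}{4} - \frac{P}{4} + \frac{9 P^{2}}{4}\right) = - \frac{3}{4} - \frac{9 P^{2}}{4} + \frac{P}{4}$)
$J{\left(4 \right)} \left(474 - 667\right) = \left(- \frac{3}{4} - \frac{9 \cdot 4^{2}}{4} + \frac{1}{4} \cdot 4\right) \left(474 - 667\right) = \left(- \frac{3}{4} - 36 + 1\right) \left(-193\right) = \left(- \frac{143}{4}\right) \left(-193\right) = \frac{27599}{4}$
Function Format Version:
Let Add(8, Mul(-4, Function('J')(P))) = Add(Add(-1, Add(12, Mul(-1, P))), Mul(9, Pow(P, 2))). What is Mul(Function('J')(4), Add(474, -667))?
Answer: Rational(27599, 4) ≈ 6899.8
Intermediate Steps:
Function('J')(P) = Add(Rational(-3, 4), Mul(Rational(-9, 4), Pow(P, 2)), Mul(Rational(1, 4), P)) (Function('J')(P) = Add(2, Mul(Rational(-1, 4), Add(Add(-1, Add(12, Mul(-1, P))), Mul(9, Pow(P, 2))))) = Add(2, Mul(Rational(-1, 4), Add(Add(11, Mul(-1, P)), Mul(9, Pow(P, 2))))) = Add(2, Mul(Rational(-1, 4), Add(11, Mul(-1, P), Mul(9, Pow(P, 2))))) = Add(2, Add(Rational(-11, 4), Mul(Rational(-9, 4), Pow(P, 2)), Mul(Rational(1, 4), P))) = Add(Rational(-3, 4), Mul(Rational(-9, 4), Pow(P, 2)), Mul(Rational(1, 4), P)))
Mul(Function('J')(4), Add(474, -667)) = Mul(Add(Rational(-3, 4), Mul(Rational(-9, 4), Pow(4, 2)), Mul(Rational(1, 4), 4)), Add(474, -667)) = Mul(Add(Rational(-3, 4), Mul(Rational(-9, 4), 16), 1), -193) = Mul(Add(Rational(-3, 4), -36, 1), -193) = Mul(Rational(-143, 4), -193) = Rational(27599, 4)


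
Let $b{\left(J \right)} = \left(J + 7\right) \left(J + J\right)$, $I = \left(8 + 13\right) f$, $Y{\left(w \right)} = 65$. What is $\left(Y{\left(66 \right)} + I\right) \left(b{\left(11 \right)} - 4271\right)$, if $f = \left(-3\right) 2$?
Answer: $236375$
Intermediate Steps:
$f = -6$
$I = -126$ ($I = \left(8 + 13\right) \left(-6\right) = 21 \left(-6\right) = -126$)
$b{\left(J \right)} = 2 J \left(7 + J\right)$ ($b{\left(J \right)} = \left(7 + J\right) 2 J = 2 J \left(7 + J\right)$)
$\left(Y{\left(66 \right)} + I\right) \left(b{\left(11 \right)} - 4271\right) = \left(65 - 126\right) \left(2 \cdot 11 \left(7 + 11\right) - 4271\right) = - 61 \left(2 \cdot 11 \cdot 18 - 4271\right) = - 61 \left(396 - 4271\right) = \left(-61\right) \left(-3875\right) = 236375$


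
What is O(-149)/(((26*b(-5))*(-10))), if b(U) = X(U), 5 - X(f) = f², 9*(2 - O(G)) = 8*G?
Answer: 121/4680 ≈ 0.025855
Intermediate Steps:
O(G) = 2 - 8*G/9
X(f) = 5 - f²
b(U) = 5 - U²
O(-149)/(((26*b(-5))*(-10))) = (2 - 8/9*(-149))/(((26*(5 - 1*(-5)²))*(-10))) = (2 + 1192/9)/(((26*(5 - 1*25))*(-10))) = 1210/(9*(((26*(5 - 25))*(-10)))) = 1210/(9*(((26*(-20))*(-10)))) = 1210/(9*((-520*(-10)))) = (1210/9)/5200 = (1210/9)*(1/5200) = 121/4680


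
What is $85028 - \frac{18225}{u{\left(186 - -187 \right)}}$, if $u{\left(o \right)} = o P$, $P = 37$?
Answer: $\frac{1173453203}{13801} \approx 85027.0$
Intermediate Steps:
$u{\left(o \right)} = 37 o$ ($u{\left(o \right)} = o 37 = 37 o$)
$85028 - \frac{18225}{u{\left(186 - -187 \right)}} = 85028 - \frac{18225}{37 \left(186 - -187\right)} = 85028 - \frac{18225}{37 \left(186 + 187\right)} = 85028 - \frac{18225}{37 \cdot 373} = 85028 - \frac{18225}{13801} = \frac{1173453203}{13801}$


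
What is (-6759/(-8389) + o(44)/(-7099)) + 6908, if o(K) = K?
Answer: 411443267013/59553511 ≈ 6908.8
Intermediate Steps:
(-6759/(-8389) + o(44)/(-7099)) + 6908 = (-6759/(-8389) + 44/(-7099)) + 6908 = (-6759*(-1/8389) + 44*(-1/7099)) + 6908 = (6759/8389 - 44/7099) + 6908 = 47613025/59553511 + 6908 = 411443267013/59553511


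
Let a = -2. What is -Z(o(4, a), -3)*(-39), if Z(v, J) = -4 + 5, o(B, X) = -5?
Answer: 39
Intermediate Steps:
Z(v, J) = 1
-Z(o(4, a), -3)*(-39) = -1*1*(-39) = -1*(-39) = 39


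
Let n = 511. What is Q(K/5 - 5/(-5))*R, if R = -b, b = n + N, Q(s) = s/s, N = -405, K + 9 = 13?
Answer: -106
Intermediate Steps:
K = 4 (K = -9 + 13 = 4)
Q(s) = 1
b = 106 (b = 511 - 405 = 106)
R = -106 (R = -1*106 = -106)
Q(K/5 - 5/(-5))*R = 1*(-106) = -106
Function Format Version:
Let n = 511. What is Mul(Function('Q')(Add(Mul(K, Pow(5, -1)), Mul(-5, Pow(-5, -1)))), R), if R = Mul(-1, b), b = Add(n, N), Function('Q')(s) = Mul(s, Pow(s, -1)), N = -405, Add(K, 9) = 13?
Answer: -106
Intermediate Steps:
K = 4 (K = Add(-9, 13) = 4)
Function('Q')(s) = 1
b = 106 (b = Add(511, -405) = 106)
R = -106 (R = Mul(-1, 106) = -106)
Mul(Function('Q')(Add(Mul(K, Pow(5, -1)), Mul(-5, Pow(-5, -1)))), R) = Mul(1, -106) = -106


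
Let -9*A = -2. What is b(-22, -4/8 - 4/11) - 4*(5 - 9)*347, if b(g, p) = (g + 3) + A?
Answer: 49799/9 ≈ 5533.2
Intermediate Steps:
A = 2/9 (A = -1/9*(-2) = 2/9 ≈ 0.22222)
b(g, p) = 29/9 + g (b(g, p) = (g + 3) + 2/9 = (3 + g) + 2/9 = 29/9 + g)
b(-22, -4/8 - 4/11) - 4*(5 - 9)*347 = (29/9 - 22) - 4*(5 - 9)*347 = -169/9 - 4*(-4)*347 = -169/9 + 16*347 = -169/9 + 5552 = 49799/9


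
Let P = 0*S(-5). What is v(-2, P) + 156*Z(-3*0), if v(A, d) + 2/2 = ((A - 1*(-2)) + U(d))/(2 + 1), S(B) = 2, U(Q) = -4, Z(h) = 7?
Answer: 3269/3 ≈ 1089.7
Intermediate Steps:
P = 0 (P = 0*2 = 0)
v(A, d) = -5/3 + A/3 (v(A, d) = -1 + ((A - 1*(-2)) - 4)/(2 + 1) = -1 + ((A + 2) - 4)/3 = -1 + ((2 + A) - 4)*(1/3) = -1 + (-2 + A)*(1/3) = -1 + (-2/3 + A/3) = -5/3 + A/3)
v(-2, P) + 156*Z(-3*0) = (-5/3 + (1/3)*(-2)) + 156*7 = (-5/3 - 2/3) + 1092 = -7/3 + 1092 = 3269/3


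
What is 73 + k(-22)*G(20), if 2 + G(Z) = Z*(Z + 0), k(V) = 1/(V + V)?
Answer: 1407/22 ≈ 63.955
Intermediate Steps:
k(V) = 1/(2*V)
G(Z) = -2 + Z**2 (G(Z) = -2 + Z*(Z + 0) = -2 + Z*Z = -2 + Z**2)
73 + k(-22)*G(20) = 73 + ((1/2)/(-22))*(-2 + 20**2) = 73 + ((1/2)*(-1/22))*(-2 + 400) = 73 - 1/44*398 = 73 - 199/22 = 1407/22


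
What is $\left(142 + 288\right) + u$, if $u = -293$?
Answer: $137$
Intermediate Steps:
$\left(142 + 288\right) + u = \left(142 + 288\right) - 293 = 430 - 293 = 137$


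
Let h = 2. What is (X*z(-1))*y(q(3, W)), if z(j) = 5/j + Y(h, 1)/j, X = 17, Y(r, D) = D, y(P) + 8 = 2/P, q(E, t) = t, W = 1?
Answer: 612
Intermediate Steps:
y(P) = -8 + 2/P
z(j) = 6/j (z(j) = 5/j + 1/j = 6/j)
(X*z(-1))*y(q(3, W)) = (17*(6/(-1)))*(-8 + 2/1) = (17*(6*(-1)))*(-8 + 2*1) = (17*(-6))*(-8 + 2) = -102*(-6) = 612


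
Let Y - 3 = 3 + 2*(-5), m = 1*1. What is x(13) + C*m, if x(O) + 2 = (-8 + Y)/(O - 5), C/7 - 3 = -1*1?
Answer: 21/2 ≈ 10.500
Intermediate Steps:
m = 1
Y = -4 (Y = 3 + (3 + 2*(-5)) = 3 + (3 - 10) = 3 - 7 = -4)
C = 14 (C = 21 + 7*(-1*1) = 21 + 7*(-1) = 21 - 7 = 14)
x(O) = -2 - 12/(-5 + O) (x(O) = -2 + (-8 - 4)/(O - 5) = -2 - 12/(-5 + O))
x(13) + C*m = 2*(-1 - 1*13)/(-5 + 13) + 14*1 = 2*(-1 - 13)/8 + 14 = 2*(⅛)*(-14) + 14 = -7/2 + 14 = 21/2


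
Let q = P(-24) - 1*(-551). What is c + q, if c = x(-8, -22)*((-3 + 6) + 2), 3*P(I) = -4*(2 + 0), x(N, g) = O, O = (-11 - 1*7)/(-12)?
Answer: 3335/6 ≈ 555.83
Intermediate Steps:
O = 3/2 (O = (-11 - 7)*(-1/12) = -18*(-1/12) = 3/2 ≈ 1.5000)
x(N, g) = 3/2
P(I) = -8/3 (P(I) = (-4*(2 + 0))/3 = (-4*2)/3 = (1/3)*(-8) = -8/3)
c = 15/2 (c = 3*((-3 + 6) + 2)/2 = 3*(3 + 2)/2 = (3/2)*5 = 15/2 ≈ 7.5000)
q = 1645/3 (q = -8/3 - 1*(-551) = -8/3 + 551 = 1645/3 ≈ 548.33)
c + q = 15/2 + 1645/3 = 3335/6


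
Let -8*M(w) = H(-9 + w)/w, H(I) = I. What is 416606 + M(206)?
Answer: 686566491/1648 ≈ 4.1661e+5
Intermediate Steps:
M(w) = -(-9 + w)/(8*w)
416606 + M(206) = 416606 + (⅛)*(9 - 1*206)/206 = 416606 + (⅛)*(1/206)*(9 - 206) = 416606 + (⅛)*(1/206)*(-197) = 416606 - 197/1648 = 686566491/1648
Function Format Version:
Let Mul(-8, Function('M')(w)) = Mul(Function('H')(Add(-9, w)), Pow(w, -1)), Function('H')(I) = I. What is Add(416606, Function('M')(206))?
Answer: Rational(686566491, 1648) ≈ 4.1661e+5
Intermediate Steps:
Function('M')(w) = Mul(Rational(-1, 8), Pow(w, -1), Add(-9, w)) (Function('M')(w) = Mul(Rational(-1, 8), Mul(Add(-9, w), Pow(w, -1))) = Mul(Rational(-1, 8), Mul(Pow(w, -1), Add(-9, w))) = Mul(Rational(-1, 8), Pow(w, -1), Add(-9, w)))
Add(416606, Function('M')(206)) = Add(416606, Mul(Rational(1, 8), Pow(206, -1), Add(9, Mul(-1, 206)))) = Add(416606, Mul(Rational(1, 8), Rational(1, 206), Add(9, -206))) = Add(416606, Mul(Rational(1, 8), Rational(1, 206), -197)) = Add(416606, Rational(-197, 1648)) = Rational(686566491, 1648)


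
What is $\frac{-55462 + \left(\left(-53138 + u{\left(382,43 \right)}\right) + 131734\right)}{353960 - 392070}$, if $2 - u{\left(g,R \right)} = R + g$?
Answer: $- \frac{22711}{38110} \approx -0.59593$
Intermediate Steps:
$u{\left(g,R \right)} = 2 - R - g$ ($u{\left(g,R \right)} = 2 - \left(R + g\right) = 2 - R - g$)
$\frac{-55462 + \left(\left(-53138 + u{\left(382,43 \right)}\right) + 131734\right)}{353960 - 392070} = \frac{-55462 + \left(\left(-53138 - 423\right) + 131734\right)}{353960 - 392070} = \frac{-55462 + \left(\left(-53138 - 423\right) + 131734\right)}{-38110} = \left(-55462 + \left(\left(-53138 - 423\right) + 131734\right)\right) \left(- \frac{1}{38110}\right) = \left(-55462 + \left(-53561 + 131734\right)\right) \left(- \frac{1}{38110}\right) = \left(-55462 + 78173\right) \left(- \frac{1}{38110}\right) = 22711 \left(- \frac{1}{38110}\right) = - \frac{22711}{38110}$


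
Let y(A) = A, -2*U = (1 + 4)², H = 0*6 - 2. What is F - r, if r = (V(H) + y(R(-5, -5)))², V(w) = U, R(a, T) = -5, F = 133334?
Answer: 532111/4 ≈ 1.3303e+5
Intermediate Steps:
H = -2 (H = 0 - 2 = -2)
U = -25/2 (U = -(1 + 4)²/2 = -½*5² = -½*25 = -25/2 ≈ -12.500)
V(w) = -25/2
r = 1225/4 (r = (-25/2 - 5)² = (-35/2)² = 1225/4 ≈ 306.25)
F - r = 133334 - 1*1225/4 = 133334 - 1225/4 = 532111/4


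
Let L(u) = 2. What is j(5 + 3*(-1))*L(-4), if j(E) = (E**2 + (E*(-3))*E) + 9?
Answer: 2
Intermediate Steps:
j(E) = 9 - 2*E**2 (j(E) = (E**2 + (-3*E)*E) + 9 = (E**2 - 3*E**2) + 9 = -2*E**2 + 9 = 9 - 2*E**2)
j(5 + 3*(-1))*L(-4) = (9 - 2*(5 + 3*(-1))**2)*2 = (9 - 2*(5 - 3)**2)*2 = (9 - 2*2**2)*2 = (9 - 2*4)*2 = (9 - 8)*2 = 1*2 = 2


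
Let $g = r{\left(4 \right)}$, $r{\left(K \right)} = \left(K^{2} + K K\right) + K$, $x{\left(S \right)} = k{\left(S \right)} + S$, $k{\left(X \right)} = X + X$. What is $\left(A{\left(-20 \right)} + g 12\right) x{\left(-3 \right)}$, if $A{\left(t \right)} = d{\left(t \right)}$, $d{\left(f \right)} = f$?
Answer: $-3708$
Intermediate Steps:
$k{\left(X \right)} = 2 X$
$x{\left(S \right)} = 3 S$ ($x{\left(S \right)} = 2 S + S = 3 S$)
$r{\left(K \right)} = K + 2 K^{2}$ ($r{\left(K \right)} = \left(K^{2} + K^{2}\right) + K = 2 K^{2} + K = K + 2 K^{2}$)
$g = 36$ ($g = 4 \left(1 + 2 \cdot 4\right) = 4 \left(1 + 8\right) = 4 \cdot 9 = 36$)
$A{\left(t \right)} = t$
$\left(A{\left(-20 \right)} + g 12\right) x{\left(-3 \right)} = \left(-20 + 36 \cdot 12\right) 3 \left(-3\right) = \left(-20 + 432\right) \left(-9\right) = 412 \left(-9\right) = -3708$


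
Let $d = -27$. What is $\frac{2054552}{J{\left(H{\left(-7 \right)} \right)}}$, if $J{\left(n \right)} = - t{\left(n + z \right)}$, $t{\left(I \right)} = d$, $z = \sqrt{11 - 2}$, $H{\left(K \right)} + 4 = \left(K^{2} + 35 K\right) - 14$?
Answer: $\frac{2054552}{27} \approx 76095.0$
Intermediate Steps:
$H{\left(K \right)} = -18 + K^{2} + 35 K$ ($H{\left(K \right)} = -4 - \left(14 - K^{2} - 35 K\right) = -4 + \left(-14 + K^{2} + 35 K\right) = -18 + K^{2} + 35 K$)
$z = 3$ ($z = \sqrt{9} = 3$)
$t{\left(I \right)} = -27$
$J{\left(n \right)} = 27$ ($J{\left(n \right)} = \left(-1\right) \left(-27\right) = 27$)
$\frac{2054552}{J{\left(H{\left(-7 \right)} \right)}} = \frac{2054552}{27}$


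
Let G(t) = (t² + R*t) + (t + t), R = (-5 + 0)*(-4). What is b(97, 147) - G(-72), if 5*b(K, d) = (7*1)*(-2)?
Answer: -18014/5 ≈ -3602.8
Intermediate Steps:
R = 20 (R = -5*(-4) = 20)
b(K, d) = -14/5 (b(K, d) = ((7*1)*(-2))/5 = (7*(-2))/5 = (⅕)*(-14) = -14/5)
G(t) = t² + 22*t (G(t) = (t² + 20*t) + (t + t) = (t² + 20*t) + 2*t = t² + 22*t)
b(97, 147) - G(-72) = -14/5 - (-72)*(22 - 72) = -14/5 - (-72)*(-50) = -14/5 - 1*3600 = -14/5 - 3600 = -18014/5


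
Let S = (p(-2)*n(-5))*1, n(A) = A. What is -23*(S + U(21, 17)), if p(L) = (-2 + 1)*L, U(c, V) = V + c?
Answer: -644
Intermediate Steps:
p(L) = -L
S = -10 (S = (-1*(-2)*(-5))*1 = (2*(-5))*1 = -10*1 = -10)
-23*(S + U(21, 17)) = -23*(-10 + (17 + 21)) = -23*(-10 + 38) = -23*28 = -644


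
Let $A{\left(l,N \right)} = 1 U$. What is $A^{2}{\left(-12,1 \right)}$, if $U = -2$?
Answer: $4$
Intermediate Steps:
$A{\left(l,N \right)} = -2$ ($A{\left(l,N \right)} = 1 \left(-2\right) = -2$)
$A^{2}{\left(-12,1 \right)} = \left(-2\right)^{2} = 4$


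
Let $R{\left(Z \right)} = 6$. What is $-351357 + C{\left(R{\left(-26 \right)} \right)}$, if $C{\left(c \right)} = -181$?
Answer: $-351538$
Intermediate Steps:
$-351357 + C{\left(R{\left(-26 \right)} \right)} = -351357 - 181 = -351538$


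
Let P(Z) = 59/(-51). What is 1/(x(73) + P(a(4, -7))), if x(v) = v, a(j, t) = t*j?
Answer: 51/3664 ≈ 0.013919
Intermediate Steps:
a(j, t) = j*t
P(Z) = -59/51 (P(Z) = 59*(-1/51) = -59/51)
1/(x(73) + P(a(4, -7))) = 1/(73 - 59/51) = 1/(3664/51) = 51/3664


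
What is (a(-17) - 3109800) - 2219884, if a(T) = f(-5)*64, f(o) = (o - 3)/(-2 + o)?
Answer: -37307276/7 ≈ -5.3296e+6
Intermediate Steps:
f(o) = (-3 + o)/(-2 + o)
a(T) = 512/7 (a(T) = ((-3 - 5)/(-2 - 5))*64 = (-8/(-7))*64 = -1/7*(-8)*64 = (8/7)*64 = 512/7)
(a(-17) - 3109800) - 2219884 = (512/7 - 3109800) - 2219884 = -21768088/7 - 2219884 = -37307276/7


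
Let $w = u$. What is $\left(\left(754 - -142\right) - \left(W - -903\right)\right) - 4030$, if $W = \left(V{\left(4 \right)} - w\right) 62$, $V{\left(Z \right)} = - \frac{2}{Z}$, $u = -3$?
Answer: $-4192$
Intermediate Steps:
$w = -3$
$W = 155$ ($W = \left(- \frac{2}{4} - -3\right) 62 = \left(\left(-2\right) \frac{1}{4} + 3\right) 62 = \left(- \frac{1}{2} + 3\right) 62 = \frac{5}{2} \cdot 62 = 155$)
$\left(\left(754 - -142\right) - \left(W - -903\right)\right) - 4030 = \left(\left(754 - -142\right) - \left(155 - -903\right)\right) - 4030 = \left(\left(754 + 142\right) - \left(155 + 903\right)\right) - 4030 = \left(896 - 1058\right) - 4030 = -162 - 4030 = -4192$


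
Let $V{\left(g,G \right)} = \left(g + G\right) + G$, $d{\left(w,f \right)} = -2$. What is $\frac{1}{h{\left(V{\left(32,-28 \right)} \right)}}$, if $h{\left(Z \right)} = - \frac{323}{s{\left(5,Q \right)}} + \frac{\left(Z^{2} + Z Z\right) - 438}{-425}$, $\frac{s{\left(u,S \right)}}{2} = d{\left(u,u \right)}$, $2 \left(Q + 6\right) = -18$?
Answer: $\frac{100}{7907} \approx 0.012647$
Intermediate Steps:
$Q = -15$ ($Q = -6 + \frac{1}{2} \left(-18\right) = -6 - 9 = -15$)
$s{\left(u,S \right)} = -4$ ($s{\left(u,S \right)} = 2 \left(-2\right) = -4$)
$V{\left(g,G \right)} = g + 2 G$ ($V{\left(g,G \right)} = \left(G + g\right) + G = g + 2 G$)
$h{\left(Z \right)} = \frac{139027}{1700} - \frac{2 Z^{2}}{425}$ ($h{\left(Z \right)} = - \frac{323}{-4} + \frac{\left(Z^{2} + Z Z\right) - 438}{-425} = \left(-323\right) \left(- \frac{1}{4}\right) + \left(\left(Z^{2} + Z^{2}\right) - 438\right) \left(- \frac{1}{425}\right) = \frac{323}{4} + \left(2 Z^{2} - 438\right) \left(- \frac{1}{425}\right) = \frac{323}{4} + \left(-438 + 2 Z^{2}\right) \left(- \frac{1}{425}\right) = \frac{323}{4} - \left(- \frac{438}{425} + \frac{2 Z^{2}}{425}\right) = \frac{139027}{1700} - \frac{2 Z^{2}}{425}$)
$\frac{1}{h{\left(V{\left(32,-28 \right)} \right)}} = \frac{1}{\frac{139027}{1700} - \frac{2 \left(32 + 2 \left(-28\right)\right)^{2}}{425}} = \frac{1}{\frac{139027}{1700} - \frac{2 \left(32 - 56\right)^{2}}{425}} = \frac{1}{\frac{139027}{1700} - \frac{2 \left(-24\right)^{2}}{425}} = \frac{1}{\frac{139027}{1700} - \frac{1152}{425}} = \frac{1}{\frac{7907}{100}} = \frac{100}{7907}$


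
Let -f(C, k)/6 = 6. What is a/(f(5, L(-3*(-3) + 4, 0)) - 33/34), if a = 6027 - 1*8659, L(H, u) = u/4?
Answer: 89488/1257 ≈ 71.192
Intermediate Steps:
L(H, u) = u/4 (L(H, u) = u*(1/4) = u/4)
a = -2632 (a = 6027 - 8659 = -2632)
f(C, k) = -36 (f(C, k) = -6*6 = -36)
a/(f(5, L(-3*(-3) + 4, 0)) - 33/34) = -2632/(-36 - 33/34) = -2632/(-1257/34) = -34/1257*(-2632) = 89488/1257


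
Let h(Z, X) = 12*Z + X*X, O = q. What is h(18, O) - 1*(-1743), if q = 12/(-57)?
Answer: 707215/361 ≈ 1959.0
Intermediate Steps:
q = -4/19 (q = 12*(-1/57) = -4/19 ≈ -0.21053)
O = -4/19 ≈ -0.21053
h(Z, X) = X**2 + 12*Z (h(Z, X) = 12*Z + X**2 = X**2 + 12*Z)
h(18, O) - 1*(-1743) = ((-4/19)**2 + 12*18) - 1*(-1743) = (16/361 + 216) + 1743 = 77992/361 + 1743 = 707215/361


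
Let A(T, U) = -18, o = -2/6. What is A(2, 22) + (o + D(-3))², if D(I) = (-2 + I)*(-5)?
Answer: 5314/9 ≈ 590.44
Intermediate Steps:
D(I) = 10 - 5*I
o = -⅓ (o = -2*⅙ = -⅓ ≈ -0.33333)
A(2, 22) + (o + D(-3))² = -18 + (-⅓ + (10 - 5*(-3)))² = -18 + (-⅓ + (10 + 15))² = -18 + (-⅓ + 25)² = -18 + (74/3)² = -18 + 5476/9 = 5314/9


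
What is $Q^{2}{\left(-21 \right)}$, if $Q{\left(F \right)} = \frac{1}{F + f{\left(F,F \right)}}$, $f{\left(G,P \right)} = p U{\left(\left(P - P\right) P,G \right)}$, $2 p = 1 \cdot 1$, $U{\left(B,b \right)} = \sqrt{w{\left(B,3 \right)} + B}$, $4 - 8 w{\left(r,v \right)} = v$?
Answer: $\frac{64}{\left(168 - \sqrt{2}\right)^{2}} \approx 0.0023062$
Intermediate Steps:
$w{\left(r,v \right)} = \frac{1}{2} - \frac{v}{8}$
$U{\left(B,b \right)} = \sqrt{\frac{1}{8} + B}$ ($U{\left(B,b \right)} = \sqrt{\left(\frac{1}{2} - \frac{3}{8}\right) + B} = \sqrt{\frac{1}{8} + B}$)
$p = \frac{1}{2}$ ($p = \frac{1 \cdot 1}{2} = \frac{1}{2} \cdot 1 = \frac{1}{2} \approx 0.5$)
$f{\left(G,P \right)} = \frac{\sqrt{2}}{8}$ ($f{\left(G,P \right)} = \frac{\frac{1}{4} \sqrt{2 + 16 \left(P - P\right) P}}{2} = \frac{\frac{1}{4} \sqrt{2 + 16 \cdot 0 P}}{2} = \frac{\frac{1}{4} \sqrt{2 + 16 \cdot 0}}{2} = \frac{\frac{1}{4} \sqrt{2 + 0}}{2} = \frac{\frac{1}{4} \sqrt{2}}{2} = \frac{\sqrt{2}}{8}$)
$Q{\left(F \right)} = \frac{1}{F + \frac{\sqrt{2}}{8}}$
$Q^{2}{\left(-21 \right)} = \left(\frac{8}{\sqrt{2} + 8 \left(-21\right)}\right)^{2} = \left(\frac{8}{\sqrt{2} - 168}\right)^{2} = \left(\frac{8}{-168 + \sqrt{2}}\right)^{2} = \frac{64}{\left(-168 + \sqrt{2}\right)^{2}}$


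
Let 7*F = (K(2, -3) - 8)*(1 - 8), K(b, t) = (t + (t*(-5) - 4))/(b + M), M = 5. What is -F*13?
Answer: -624/7 ≈ -89.143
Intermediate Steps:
K(b, t) = (-4 - 4*t)/(5 + b) (K(b, t) = (t + (t*(-5) - 4))/(b + 5) = (t + (-5*t - 4))/(5 + b) = (t + (-4 - 5*t))/(5 + b) = (-4 - 4*t)/(5 + b))
F = 48/7 (F = ((4*(-1 - 1*(-3))/(5 + 2) - 8)*(1 - 8))/7 = ((4*(-1 + 3)/7 - 8)*(-7))/7 = ((4*(1/7)*2 - 8)*(-7))/7 = ((8/7 - 8)*(-7))/7 = (-48/7*(-7))/7 = (1/7)*48 = 48/7 ≈ 6.8571)
-F*13 = -1*48/7*13 = -48/7*13 = -624/7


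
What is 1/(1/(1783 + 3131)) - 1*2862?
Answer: 2052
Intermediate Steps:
1/(1/(1783 + 3131)) - 1*2862 = 1/(1/4914) - 2862 = 4914 - 2862 = 2052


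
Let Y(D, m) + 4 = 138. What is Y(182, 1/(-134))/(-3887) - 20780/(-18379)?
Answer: 78309074/71439173 ≈ 1.0962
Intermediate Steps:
Y(D, m) = 134 (Y(D, m) = -4 + 138 = 134)
Y(182, 1/(-134))/(-3887) - 20780/(-18379) = 134/(-3887) - 20780/(-18379) = 134*(-1/3887) - 20780*(-1/18379) = -134/3887 + 20780/18379 = 78309074/71439173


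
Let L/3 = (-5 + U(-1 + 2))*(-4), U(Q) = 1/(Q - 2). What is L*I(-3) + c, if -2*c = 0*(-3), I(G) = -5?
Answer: -360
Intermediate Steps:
U(Q) = 1/(-2 + Q)
L = 72 (L = 3*((-5 + 1/(-2 + (-1 + 2)))*(-4)) = 3*((-5 + 1/(-2 + 1))*(-4)) = 3*((-5 + 1/(-1))*(-4)) = 3*((-5 - 1)*(-4)) = 3*(-6*(-4)) = 3*24 = 72)
c = 0 (c = -0*(-3) = -1/2*0 = 0)
L*I(-3) + c = 72*(-5) + 0 = -360 + 0 = -360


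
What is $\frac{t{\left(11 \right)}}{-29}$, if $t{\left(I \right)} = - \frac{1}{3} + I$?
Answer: $- \frac{32}{87} \approx -0.36782$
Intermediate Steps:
$t{\left(I \right)} = - \frac{1}{3} + I$ ($t{\left(I \right)} = \left(-1\right) \frac{1}{3} + I = - \frac{1}{3} + I$)
$\frac{t{\left(11 \right)}}{-29} = \frac{- \frac{1}{3} + 11}{-29} = \frac{32}{3} \left(- \frac{1}{29}\right) = - \frac{32}{87}$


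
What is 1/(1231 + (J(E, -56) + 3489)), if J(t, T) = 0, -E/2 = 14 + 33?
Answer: 1/4720 ≈ 0.00021186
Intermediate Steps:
E = -94 (E = -2*(14 + 33) = -2*47 = -94)
1/(1231 + (J(E, -56) + 3489)) = 1/(1231 + (0 + 3489)) = 1/(1231 + 3489) = 1/4720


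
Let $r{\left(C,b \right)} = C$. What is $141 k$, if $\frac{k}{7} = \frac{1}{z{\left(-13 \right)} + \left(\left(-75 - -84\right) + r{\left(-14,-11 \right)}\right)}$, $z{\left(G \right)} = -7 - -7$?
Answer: $- \frac{987}{5} \approx -197.4$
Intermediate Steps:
$z{\left(G \right)} = 0$ ($z{\left(G \right)} = -7 + 7 = 0$)
$k = - \frac{7}{5}$ ($k = \frac{7}{0 - 5} = \frac{7}{-5} = 7 \left(- \frac{1}{5}\right) = - \frac{7}{5} \approx -1.4$)
$141 k = 141 \left(- \frac{7}{5}\right) = - \frac{987}{5}$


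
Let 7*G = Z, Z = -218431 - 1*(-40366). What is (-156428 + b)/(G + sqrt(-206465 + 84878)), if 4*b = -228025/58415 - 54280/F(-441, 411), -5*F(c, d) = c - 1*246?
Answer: 99425657272134795/16161039057220784 + 35177134238309*I*sqrt(121587)/145449351514987056 ≈ 6.1522 + 0.084332*I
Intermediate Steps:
Z = -178065 (Z = -218431 + 40366 = -178065)
F(c, d) = 246/5 - c/5 (F(c, d) = -(c - 1*246)/5 = -(c - 246)/5 = -(-246 + c)/5 = 246/5 - c/5)
G = -178065/7 (G = (1/7)*(-178065) = -178065/7 ≈ -25438.)
b = -457442405/4586412 (b = (-228025/58415 - 54280/(246/5 - 1/5*(-441)))/4 = (-228025*1/58415 - 54280/(246/5 + 441/5))/4 = (-6515/1669 - 54280/687/5)/4 = (-6515/1669 - 54280*5/687)/4 = (-6515/1669 - 271400/687)/4 = (1/4)*(-457442405/1146603) = -457442405/4586412 ≈ -99.739)
(-156428 + b)/(G + sqrt(-206465 + 84878)) = (-156428 - 457442405/4586412)/(-178065/7 + sqrt(-206465 + 84878)) = -717900698741/(4586412*(-178065/7 + sqrt(-121587))) = -717900698741/(4586412*(-178065/7 + I*sqrt(121587)))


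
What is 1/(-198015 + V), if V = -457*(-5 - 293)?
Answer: -1/61829 ≈ -1.6174e-5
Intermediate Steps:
V = 136186 (V = -457*(-298) = 136186)
1/(-198015 + V) = 1/(-198015 + 136186) = 1/(-61829) = -1/61829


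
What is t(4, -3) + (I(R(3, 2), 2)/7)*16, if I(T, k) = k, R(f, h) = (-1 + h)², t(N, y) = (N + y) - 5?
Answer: 4/7 ≈ 0.57143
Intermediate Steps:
t(N, y) = -5 + N + y
t(4, -3) + (I(R(3, 2), 2)/7)*16 = (-5 + 4 - 3) + (2/7)*16 = -4 + (2*(⅐))*16 = -4 + (2/7)*16 = -4 + 32/7 = 4/7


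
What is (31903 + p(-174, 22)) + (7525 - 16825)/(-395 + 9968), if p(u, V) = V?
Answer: 101869575/3191 ≈ 31924.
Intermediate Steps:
(31903 + p(-174, 22)) + (7525 - 16825)/(-395 + 9968) = (31903 + 22) + (7525 - 16825)/(-395 + 9968) = 31925 - 9300/9573 = 31925 - 9300*1/9573 = 31925 - 3100/3191 = 101869575/3191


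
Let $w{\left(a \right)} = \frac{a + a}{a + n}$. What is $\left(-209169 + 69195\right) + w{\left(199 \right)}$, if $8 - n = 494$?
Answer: $- \frac{40172936}{287} \approx -1.3998 \cdot 10^{5}$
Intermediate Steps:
$n = -486$ ($n = 8 - 494 = -486$)
$w{\left(a \right)} = \frac{2 a}{-486 + a}$ ($w{\left(a \right)} = \frac{a + a}{a - 486} = \frac{2 a}{-486 + a}$)
$\left(-209169 + 69195\right) + w{\left(199 \right)} = \left(-209169 + 69195\right) + 2 \cdot 199 \frac{1}{-486 + 199} = -139974 + 2 \cdot 199 \frac{1}{-287} = -139974 + 2 \cdot 199 \left(- \frac{1}{287}\right) = -139974 - \frac{398}{287} = - \frac{40172936}{287}$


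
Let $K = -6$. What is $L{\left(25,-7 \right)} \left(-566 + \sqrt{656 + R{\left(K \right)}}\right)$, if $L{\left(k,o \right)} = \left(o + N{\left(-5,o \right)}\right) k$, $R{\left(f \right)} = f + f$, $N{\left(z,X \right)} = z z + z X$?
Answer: $-749950 + 2650 \sqrt{161} \approx -7.1633 \cdot 10^{5}$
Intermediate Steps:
$N{\left(z,X \right)} = z^{2} + X z$
$R{\left(f \right)} = 2 f$
$L{\left(k,o \right)} = k \left(25 - 4 o\right)$ ($L{\left(k,o \right)} = \left(o - 5 \left(o - 5\right)\right) k = \left(o - 5 \left(-5 + o\right)\right) k = \left(o - \left(-25 + 5 o\right)\right) k = \left(25 - 4 o\right) k = k \left(25 - 4 o\right)$)
$L{\left(25,-7 \right)} \left(-566 + \sqrt{656 + R{\left(K \right)}}\right) = 25 \left(25 - -28\right) \left(-566 + \sqrt{656 + 2 \left(-6\right)}\right) = 25 \left(25 + 28\right) \left(-566 + \sqrt{656 - 12}\right) = 25 \cdot 53 \left(-566 + \sqrt{644}\right) = 1325 \left(-566 + 2 \sqrt{161}\right) = -749950 + 2650 \sqrt{161}$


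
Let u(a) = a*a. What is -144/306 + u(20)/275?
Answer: 184/187 ≈ 0.98396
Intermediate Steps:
u(a) = a²
-144/306 + u(20)/275 = -144/306 + 20²/275 = -144*1/306 + 400*(1/275) = -8/17 + 16/11 = 184/187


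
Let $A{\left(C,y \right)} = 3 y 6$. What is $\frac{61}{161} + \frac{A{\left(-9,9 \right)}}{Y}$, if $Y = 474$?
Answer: $\frac{9166}{12719} \approx 0.72065$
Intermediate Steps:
$A{\left(C,y \right)} = 18 y$
$\frac{61}{161} + \frac{A{\left(-9,9 \right)}}{Y} = \frac{61}{161} + \frac{18 \cdot 9}{474} = 61 \cdot \frac{1}{161} + 162 \cdot \frac{1}{474} = \frac{61}{161} + \frac{27}{79} = \frac{9166}{12719}$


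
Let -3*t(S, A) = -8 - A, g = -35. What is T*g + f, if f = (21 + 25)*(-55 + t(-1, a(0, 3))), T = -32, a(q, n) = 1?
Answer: -1272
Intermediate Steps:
t(S, A) = 8/3 + A/3 (t(S, A) = -(-8 - A)/3 = 8/3 + A/3)
f = -2392 (f = (21 + 25)*(-55 + (8/3 + (⅓)*1)) = 46*(-55 + (8/3 + ⅓)) = 46*(-55 + 3) = 46*(-52) = -2392)
T*g + f = -32*(-35) - 2392 = 1120 - 2392 = -1272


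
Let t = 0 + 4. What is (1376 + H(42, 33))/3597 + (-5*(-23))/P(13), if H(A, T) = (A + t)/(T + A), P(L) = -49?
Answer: -2360461/1201725 ≈ -1.9642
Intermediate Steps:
t = 4
H(A, T) = (4 + A)/(A + T) (H(A, T) = (A + 4)/(T + A) = (4 + A)/(A + T))
(1376 + H(42, 33))/3597 + (-5*(-23))/P(13) = (1376 + (4 + 42)/(42 + 33))/3597 - 5*(-23)/(-49) = (1376 + 46/75)*(1/3597) + 115*(-1/49) = (1376 + (1/75)*46)*(1/3597) - 115/49 = (1376 + 46/75)*(1/3597) - 115/49 = (103246/75)*(1/3597) - 115/49 = 9386/24525 - 115/49 = -2360461/1201725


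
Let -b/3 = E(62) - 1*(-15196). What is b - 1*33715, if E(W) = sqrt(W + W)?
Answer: -79303 - 6*sqrt(31) ≈ -79336.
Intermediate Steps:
E(W) = sqrt(2)*sqrt(W) (E(W) = sqrt(2*W) = sqrt(2)*sqrt(W))
b = -45588 - 6*sqrt(31) (b = -3*(sqrt(2)*sqrt(62) - 1*(-15196)) = -3*(2*sqrt(31) + 15196) = -3*(15196 + 2*sqrt(31)) = -45588 - 6*sqrt(31) ≈ -45621.)
b - 1*33715 = (-45588 - 6*sqrt(31)) - 1*33715 = (-45588 - 6*sqrt(31)) - 33715 = -79303 - 6*sqrt(31)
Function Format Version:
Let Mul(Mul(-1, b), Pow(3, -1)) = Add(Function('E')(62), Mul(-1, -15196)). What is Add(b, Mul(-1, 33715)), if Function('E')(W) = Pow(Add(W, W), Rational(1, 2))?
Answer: Add(-79303, Mul(-6, Pow(31, Rational(1, 2)))) ≈ -79336.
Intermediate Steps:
Function('E')(W) = Mul(Pow(2, Rational(1, 2)), Pow(W, Rational(1, 2))) (Function('E')(W) = Pow(Mul(2, W), Rational(1, 2)) = Mul(Pow(2, Rational(1, 2)), Pow(W, Rational(1, 2))))
b = Add(-45588, Mul(-6, Pow(31, Rational(1, 2)))) (b = Mul(-3, Add(Mul(Pow(2, Rational(1, 2)), Pow(62, Rational(1, 2))), Mul(-1, -15196))) = Mul(-3, Add(Mul(2, Pow(31, Rational(1, 2))), 15196)) = Mul(-3, Add(15196, Mul(2, Pow(31, Rational(1, 2))))) = Add(-45588, Mul(-6, Pow(31, Rational(1, 2)))) ≈ -45621.)
Add(b, Mul(-1, 33715)) = Add(Add(-45588, Mul(-6, Pow(31, Rational(1, 2)))), Mul(-1, 33715)) = Add(Add(-45588, Mul(-6, Pow(31, Rational(1, 2)))), -33715) = Add(-79303, Mul(-6, Pow(31, Rational(1, 2))))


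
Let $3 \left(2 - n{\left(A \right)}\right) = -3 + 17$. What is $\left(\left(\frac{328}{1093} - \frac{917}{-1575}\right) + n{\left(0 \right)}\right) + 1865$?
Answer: $\frac{458211308}{245925} \approx 1863.2$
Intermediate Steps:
$n{\left(A \right)} = - \frac{8}{3}$ ($n{\left(A \right)} = 2 - \frac{-3 + 17}{3} = 2 - \frac{14}{3} = - \frac{8}{3}$)
$\left(\left(\frac{328}{1093} - \frac{917}{-1575}\right) + n{\left(0 \right)}\right) + 1865 = \left(\left(\frac{328}{1093} - \frac{917}{-1575}\right) - \frac{8}{3}\right) + 1865 = \left(\left(328 \cdot \frac{1}{1093} - - \frac{131}{225}\right) - \frac{8}{3}\right) + 1865 = \left(\left(\frac{328}{1093} + \frac{131}{225}\right) - \frac{8}{3}\right) + 1865 = \left(\frac{216983}{245925} - \frac{8}{3}\right) + 1865 = - \frac{438817}{245925} + 1865 = \frac{458211308}{245925}$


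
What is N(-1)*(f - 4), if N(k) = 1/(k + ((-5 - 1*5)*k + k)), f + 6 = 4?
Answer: -3/4 ≈ -0.75000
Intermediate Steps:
f = -2 (f = -6 + 4 = -2)
N(k) = -1/(8*k) (N(k) = 1/(k + ((-5 - 5)*k + k)) = 1/(k + (-10*k + k)) = 1/(k - 9*k) = 1/(-8*k) = -1/(8*k))
N(-1)*(f - 4) = (-1/8/(-1))*(-2 - 4) = -1/8*(-1)*(-6) = (1/8)*(-6) = -3/4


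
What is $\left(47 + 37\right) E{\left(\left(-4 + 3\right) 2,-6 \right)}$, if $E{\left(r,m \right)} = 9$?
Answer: $756$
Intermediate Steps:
$\left(47 + 37\right) E{\left(\left(-4 + 3\right) 2,-6 \right)} = \left(47 + 37\right) 9 = 84 \cdot 9 = 756$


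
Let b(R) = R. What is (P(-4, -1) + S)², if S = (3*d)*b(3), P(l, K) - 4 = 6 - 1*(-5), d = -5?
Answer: 900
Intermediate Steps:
P(l, K) = 15 (P(l, K) = 4 + (6 - 1*(-5)) = 4 + (6 + 5) = 4 + 11 = 15)
S = -45 (S = (3*(-5))*3 = -15*3 = -45)
(P(-4, -1) + S)² = (15 - 45)² = (-30)² = 900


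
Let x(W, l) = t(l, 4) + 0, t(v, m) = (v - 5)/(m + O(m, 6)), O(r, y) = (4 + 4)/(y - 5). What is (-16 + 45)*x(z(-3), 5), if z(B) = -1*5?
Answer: 0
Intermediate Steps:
O(r, y) = 8/(-5 + y)
z(B) = -5
t(v, m) = (-5 + v)/(8 + m) (t(v, m) = (v - 5)/(m + 8/(-5 + 6)) = (-5 + v)/(m + 8/1) = (-5 + v)/(m + 8*1) = (-5 + v)/(m + 8) = (-5 + v)/(8 + m))
x(W, l) = -5/12 + l/12 (x(W, l) = (-5 + l)/(8 + 4) + 0 = (-5 + l)/12 + 0 = (-5/12 + l/12) + 0 = -5/12 + l/12)
(-16 + 45)*x(z(-3), 5) = (-16 + 45)*(-5/12 + (1/12)*5) = 29*(-5/12 + 5/12) = 29*0 = 0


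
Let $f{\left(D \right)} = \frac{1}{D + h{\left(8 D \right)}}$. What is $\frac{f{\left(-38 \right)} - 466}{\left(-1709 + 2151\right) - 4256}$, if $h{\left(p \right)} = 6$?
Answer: $\frac{14913}{122048} \approx 0.12219$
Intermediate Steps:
$f{\left(D \right)} = \frac{1}{6 + D}$ ($f{\left(D \right)} = \frac{1}{D + 6} = \frac{1}{6 + D}$)
$\frac{f{\left(-38 \right)} - 466}{\left(-1709 + 2151\right) - 4256} = \frac{\frac{1}{6 - 38} - 466}{\left(-1709 + 2151\right) - 4256} = \frac{\frac{1}{-32} - 466}{442 - 4256} = \frac{- \frac{1}{32} - 466}{-3814} = \left(- \frac{14913}{32}\right) \left(- \frac{1}{3814}\right) = \frac{14913}{122048}$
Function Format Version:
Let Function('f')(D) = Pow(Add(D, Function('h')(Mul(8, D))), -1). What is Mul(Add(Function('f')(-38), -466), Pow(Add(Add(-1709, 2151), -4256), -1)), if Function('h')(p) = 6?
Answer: Rational(14913, 122048) ≈ 0.12219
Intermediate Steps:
Function('f')(D) = Pow(Add(6, D), -1) (Function('f')(D) = Pow(Add(D, 6), -1) = Pow(Add(6, D), -1))
Mul(Add(Function('f')(-38), -466), Pow(Add(Add(-1709, 2151), -4256), -1)) = Mul(Add(Pow(Add(6, -38), -1), -466), Pow(Add(Add(-1709, 2151), -4256), -1)) = Mul(Add(Pow(-32, -1), -466), Pow(Add(442, -4256), -1)) = Mul(Add(Rational(-1, 32), -466), Pow(-3814, -1)) = Mul(Rational(-14913, 32), Rational(-1, 3814)) = Rational(14913, 122048)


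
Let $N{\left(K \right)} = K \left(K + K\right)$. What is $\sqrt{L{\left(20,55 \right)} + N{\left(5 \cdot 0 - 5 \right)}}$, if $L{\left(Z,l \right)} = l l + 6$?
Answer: $\sqrt{3081} \approx 55.507$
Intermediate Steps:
$N{\left(K \right)} = 2 K^{2}$ ($N{\left(K \right)} = K 2 K = 2 K^{2}$)
$L{\left(Z,l \right)} = 6 + l^{2}$ ($L{\left(Z,l \right)} = l^{2} + 6 = 6 + l^{2}$)
$\sqrt{L{\left(20,55 \right)} + N{\left(5 \cdot 0 - 5 \right)}} = \sqrt{\left(6 + 55^{2}\right) + 2 \left(5 \cdot 0 - 5\right)^{2}} = \sqrt{\left(6 + 3025\right) + 2 \left(0 - 5\right)^{2}} = \sqrt{3031 + 2 \left(-5\right)^{2}} = \sqrt{3031 + 2 \cdot 25} = \sqrt{3031 + 50} = \sqrt{3081}$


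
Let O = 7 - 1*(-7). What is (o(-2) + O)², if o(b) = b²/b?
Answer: 144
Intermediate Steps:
O = 14 (O = 7 + 7 = 14)
o(b) = b
(o(-2) + O)² = (-2 + 14)² = 12² = 144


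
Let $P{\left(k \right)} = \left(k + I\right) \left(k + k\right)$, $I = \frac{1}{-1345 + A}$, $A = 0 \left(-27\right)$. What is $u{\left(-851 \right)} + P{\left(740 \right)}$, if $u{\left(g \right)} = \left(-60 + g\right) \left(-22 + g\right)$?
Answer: $\frac{508545011}{269} \approx 1.8905 \cdot 10^{6}$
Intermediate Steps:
$A = 0$
$I = - \frac{1}{1345}$ ($I = \frac{1}{-1345 + 0} = \frac{1}{-1345} = - \frac{1}{1345} \approx -0.00074349$)
$P{\left(k \right)} = 2 k \left(- \frac{1}{1345} + k\right)$ ($P{\left(k \right)} = \left(k - \frac{1}{1345}\right) \left(k + k\right) = \left(- \frac{1}{1345} + k\right) 2 k = 2 k \left(- \frac{1}{1345} + k\right)$)
$u{\left(-851 \right)} + P{\left(740 \right)} = \left(1320 + \left(-851\right)^{2} - -69782\right) + \frac{2}{1345} \cdot 740 \left(-1 + 1345 \cdot 740\right) = \left(1320 + 724201 + 69782\right) + \frac{2}{1345} \cdot 740 \left(-1 + 995300\right) = 795303 + \frac{2}{1345} \cdot 740 \cdot 995299 = 795303 + \frac{294608504}{269} = \frac{508545011}{269}$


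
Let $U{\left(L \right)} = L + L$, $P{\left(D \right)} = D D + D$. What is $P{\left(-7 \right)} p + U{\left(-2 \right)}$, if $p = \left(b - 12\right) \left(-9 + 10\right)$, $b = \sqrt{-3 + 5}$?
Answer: $-508 + 42 \sqrt{2} \approx -448.6$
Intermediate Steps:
$b = \sqrt{2} \approx 1.4142$
$P{\left(D \right)} = D + D^{2}$ ($P{\left(D \right)} = D^{2} + D = D + D^{2}$)
$U{\left(L \right)} = 2 L$
$p = -12 + \sqrt{2}$ ($p = \left(\sqrt{2} - 12\right) \left(-9 + 10\right) = \left(-12 + \sqrt{2}\right) 1 = -12 + \sqrt{2} \approx -10.586$)
$P{\left(-7 \right)} p + U{\left(-2 \right)} = - 7 \left(1 - 7\right) \left(-12 + \sqrt{2}\right) + 2 \left(-2\right) = \left(-7\right) \left(-6\right) \left(-12 + \sqrt{2}\right) - 4 = 42 \left(-12 + \sqrt{2}\right) - 4 = \left(-504 + 42 \sqrt{2}\right) - 4 = -508 + 42 \sqrt{2}$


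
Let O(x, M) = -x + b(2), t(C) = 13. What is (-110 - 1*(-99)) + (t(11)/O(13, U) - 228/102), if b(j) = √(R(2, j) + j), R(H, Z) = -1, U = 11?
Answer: -2921/204 ≈ -14.319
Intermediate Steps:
b(j) = √(-1 + j)
O(x, M) = 1 - x (O(x, M) = -x + √(-1 + 2) = -x + √1 = -x + 1 = 1 - x)
(-110 - 1*(-99)) + (t(11)/O(13, U) - 228/102) = (-110 - 1*(-99)) + (13/(1 - 1*13) - 228/102) = (-110 + 99) + (13/(1 - 13) - 228*1/102) = -11 + (13/(-12) - 38/17) = -11 + (13*(-1/12) - 38/17) = -11 + (-13/12 - 38/17) = -11 - 677/204 = -2921/204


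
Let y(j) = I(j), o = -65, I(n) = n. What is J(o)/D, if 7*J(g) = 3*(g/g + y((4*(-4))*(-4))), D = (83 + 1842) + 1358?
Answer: 195/22981 ≈ 0.0084853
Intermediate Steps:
y(j) = j
D = 3283 (D = 1925 + 1358 = 3283)
J(g) = 195/7 (J(g) = (3*(g/g + (4*(-4))*(-4)))/7 = (3*(1 - 16*(-4)))/7 = (3*(1 + 64))/7 = (3*65)/7 = (⅐)*195 = 195/7)
J(o)/D = (195/7)/3283 = (195/7)*(1/3283) = 195/22981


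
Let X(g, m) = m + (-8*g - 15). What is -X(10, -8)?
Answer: 103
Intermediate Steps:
X(g, m) = -15 + m - 8*g (X(g, m) = m + (-15 - 8*g) = -15 + m - 8*g)
-X(10, -8) = -(-15 - 8 - 8*10) = -(-15 - 8 - 80) = -1*(-103) = 103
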